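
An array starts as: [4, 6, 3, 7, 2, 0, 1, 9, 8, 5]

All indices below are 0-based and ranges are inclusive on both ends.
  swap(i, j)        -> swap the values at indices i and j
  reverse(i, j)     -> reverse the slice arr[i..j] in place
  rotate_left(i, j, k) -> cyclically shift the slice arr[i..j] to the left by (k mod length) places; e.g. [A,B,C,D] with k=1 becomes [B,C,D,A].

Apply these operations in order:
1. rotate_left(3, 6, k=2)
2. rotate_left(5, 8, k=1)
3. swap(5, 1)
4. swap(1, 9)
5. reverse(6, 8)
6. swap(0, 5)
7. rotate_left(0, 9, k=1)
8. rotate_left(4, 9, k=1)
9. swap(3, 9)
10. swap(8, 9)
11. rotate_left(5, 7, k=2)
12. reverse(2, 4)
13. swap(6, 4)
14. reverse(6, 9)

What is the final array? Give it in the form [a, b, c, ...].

After 1 (rotate_left(3, 6, k=2)): [4, 6, 3, 0, 1, 7, 2, 9, 8, 5]
After 2 (rotate_left(5, 8, k=1)): [4, 6, 3, 0, 1, 2, 9, 8, 7, 5]
After 3 (swap(5, 1)): [4, 2, 3, 0, 1, 6, 9, 8, 7, 5]
After 4 (swap(1, 9)): [4, 5, 3, 0, 1, 6, 9, 8, 7, 2]
After 5 (reverse(6, 8)): [4, 5, 3, 0, 1, 6, 7, 8, 9, 2]
After 6 (swap(0, 5)): [6, 5, 3, 0, 1, 4, 7, 8, 9, 2]
After 7 (rotate_left(0, 9, k=1)): [5, 3, 0, 1, 4, 7, 8, 9, 2, 6]
After 8 (rotate_left(4, 9, k=1)): [5, 3, 0, 1, 7, 8, 9, 2, 6, 4]
After 9 (swap(3, 9)): [5, 3, 0, 4, 7, 8, 9, 2, 6, 1]
After 10 (swap(8, 9)): [5, 3, 0, 4, 7, 8, 9, 2, 1, 6]
After 11 (rotate_left(5, 7, k=2)): [5, 3, 0, 4, 7, 2, 8, 9, 1, 6]
After 12 (reverse(2, 4)): [5, 3, 7, 4, 0, 2, 8, 9, 1, 6]
After 13 (swap(6, 4)): [5, 3, 7, 4, 8, 2, 0, 9, 1, 6]
After 14 (reverse(6, 9)): [5, 3, 7, 4, 8, 2, 6, 1, 9, 0]

Answer: [5, 3, 7, 4, 8, 2, 6, 1, 9, 0]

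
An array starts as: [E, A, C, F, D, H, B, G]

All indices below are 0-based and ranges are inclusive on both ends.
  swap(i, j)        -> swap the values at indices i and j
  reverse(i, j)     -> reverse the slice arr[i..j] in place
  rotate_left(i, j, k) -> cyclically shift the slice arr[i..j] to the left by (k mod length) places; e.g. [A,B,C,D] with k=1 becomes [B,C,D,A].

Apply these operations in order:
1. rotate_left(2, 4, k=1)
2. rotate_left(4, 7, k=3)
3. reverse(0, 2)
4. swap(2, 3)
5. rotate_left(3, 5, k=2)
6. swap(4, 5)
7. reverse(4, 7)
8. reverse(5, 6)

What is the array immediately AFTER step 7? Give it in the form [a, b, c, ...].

After 1 (rotate_left(2, 4, k=1)): [E, A, F, D, C, H, B, G]
After 2 (rotate_left(4, 7, k=3)): [E, A, F, D, G, C, H, B]
After 3 (reverse(0, 2)): [F, A, E, D, G, C, H, B]
After 4 (swap(2, 3)): [F, A, D, E, G, C, H, B]
After 5 (rotate_left(3, 5, k=2)): [F, A, D, C, E, G, H, B]
After 6 (swap(4, 5)): [F, A, D, C, G, E, H, B]
After 7 (reverse(4, 7)): [F, A, D, C, B, H, E, G]

Answer: [F, A, D, C, B, H, E, G]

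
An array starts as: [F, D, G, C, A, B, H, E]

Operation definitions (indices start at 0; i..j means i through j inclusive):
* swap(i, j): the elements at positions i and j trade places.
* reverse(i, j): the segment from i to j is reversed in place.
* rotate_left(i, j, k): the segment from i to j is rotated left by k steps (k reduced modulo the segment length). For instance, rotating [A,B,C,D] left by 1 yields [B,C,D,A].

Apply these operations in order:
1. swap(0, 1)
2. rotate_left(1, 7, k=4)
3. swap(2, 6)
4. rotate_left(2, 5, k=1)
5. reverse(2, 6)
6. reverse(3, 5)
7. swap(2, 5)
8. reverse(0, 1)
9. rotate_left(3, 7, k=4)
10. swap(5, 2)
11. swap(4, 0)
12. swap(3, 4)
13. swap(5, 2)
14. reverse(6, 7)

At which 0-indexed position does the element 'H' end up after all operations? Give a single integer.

After 1 (swap(0, 1)): [D, F, G, C, A, B, H, E]
After 2 (rotate_left(1, 7, k=4)): [D, B, H, E, F, G, C, A]
After 3 (swap(2, 6)): [D, B, C, E, F, G, H, A]
After 4 (rotate_left(2, 5, k=1)): [D, B, E, F, G, C, H, A]
After 5 (reverse(2, 6)): [D, B, H, C, G, F, E, A]
After 6 (reverse(3, 5)): [D, B, H, F, G, C, E, A]
After 7 (swap(2, 5)): [D, B, C, F, G, H, E, A]
After 8 (reverse(0, 1)): [B, D, C, F, G, H, E, A]
After 9 (rotate_left(3, 7, k=4)): [B, D, C, A, F, G, H, E]
After 10 (swap(5, 2)): [B, D, G, A, F, C, H, E]
After 11 (swap(4, 0)): [F, D, G, A, B, C, H, E]
After 12 (swap(3, 4)): [F, D, G, B, A, C, H, E]
After 13 (swap(5, 2)): [F, D, C, B, A, G, H, E]
After 14 (reverse(6, 7)): [F, D, C, B, A, G, E, H]

Answer: 7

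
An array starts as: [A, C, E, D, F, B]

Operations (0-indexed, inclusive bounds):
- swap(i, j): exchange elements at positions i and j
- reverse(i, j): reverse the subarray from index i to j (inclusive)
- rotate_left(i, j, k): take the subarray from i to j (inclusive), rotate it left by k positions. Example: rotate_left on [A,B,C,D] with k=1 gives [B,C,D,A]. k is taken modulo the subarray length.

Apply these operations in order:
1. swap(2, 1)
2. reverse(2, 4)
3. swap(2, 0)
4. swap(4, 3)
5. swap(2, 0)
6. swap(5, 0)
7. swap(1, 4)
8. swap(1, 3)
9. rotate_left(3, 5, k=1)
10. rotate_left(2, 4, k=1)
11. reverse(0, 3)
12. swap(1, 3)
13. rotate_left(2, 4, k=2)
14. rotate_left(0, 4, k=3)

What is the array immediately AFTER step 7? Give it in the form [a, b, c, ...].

After 1 (swap(2, 1)): [A, E, C, D, F, B]
After 2 (reverse(2, 4)): [A, E, F, D, C, B]
After 3 (swap(2, 0)): [F, E, A, D, C, B]
After 4 (swap(4, 3)): [F, E, A, C, D, B]
After 5 (swap(2, 0)): [A, E, F, C, D, B]
After 6 (swap(5, 0)): [B, E, F, C, D, A]
After 7 (swap(1, 4)): [B, D, F, C, E, A]

Answer: [B, D, F, C, E, A]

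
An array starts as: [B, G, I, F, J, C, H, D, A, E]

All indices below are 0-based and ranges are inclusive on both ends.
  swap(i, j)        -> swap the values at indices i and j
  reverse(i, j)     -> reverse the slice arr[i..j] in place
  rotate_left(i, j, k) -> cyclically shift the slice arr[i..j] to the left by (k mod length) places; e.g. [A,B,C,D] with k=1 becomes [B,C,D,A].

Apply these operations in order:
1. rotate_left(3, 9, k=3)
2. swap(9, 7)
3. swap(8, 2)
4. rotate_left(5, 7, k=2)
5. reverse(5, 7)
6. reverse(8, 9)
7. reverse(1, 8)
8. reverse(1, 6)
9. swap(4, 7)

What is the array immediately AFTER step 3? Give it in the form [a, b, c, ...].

Answer: [B, G, J, H, D, A, E, C, I, F]

Derivation:
After 1 (rotate_left(3, 9, k=3)): [B, G, I, H, D, A, E, F, J, C]
After 2 (swap(9, 7)): [B, G, I, H, D, A, E, C, J, F]
After 3 (swap(8, 2)): [B, G, J, H, D, A, E, C, I, F]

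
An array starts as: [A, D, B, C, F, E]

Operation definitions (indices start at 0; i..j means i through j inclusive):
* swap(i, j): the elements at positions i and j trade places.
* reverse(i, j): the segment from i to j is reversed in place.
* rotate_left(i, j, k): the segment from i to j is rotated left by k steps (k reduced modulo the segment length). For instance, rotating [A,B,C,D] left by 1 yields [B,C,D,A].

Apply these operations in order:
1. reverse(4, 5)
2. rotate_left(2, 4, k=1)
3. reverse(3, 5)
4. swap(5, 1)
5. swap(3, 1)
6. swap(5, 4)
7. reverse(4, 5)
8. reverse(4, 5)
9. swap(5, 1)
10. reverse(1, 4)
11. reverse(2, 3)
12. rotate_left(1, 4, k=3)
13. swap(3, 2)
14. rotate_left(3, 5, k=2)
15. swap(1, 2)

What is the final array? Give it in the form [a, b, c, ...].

After 1 (reverse(4, 5)): [A, D, B, C, E, F]
After 2 (rotate_left(2, 4, k=1)): [A, D, C, E, B, F]
After 3 (reverse(3, 5)): [A, D, C, F, B, E]
After 4 (swap(5, 1)): [A, E, C, F, B, D]
After 5 (swap(3, 1)): [A, F, C, E, B, D]
After 6 (swap(5, 4)): [A, F, C, E, D, B]
After 7 (reverse(4, 5)): [A, F, C, E, B, D]
After 8 (reverse(4, 5)): [A, F, C, E, D, B]
After 9 (swap(5, 1)): [A, B, C, E, D, F]
After 10 (reverse(1, 4)): [A, D, E, C, B, F]
After 11 (reverse(2, 3)): [A, D, C, E, B, F]
After 12 (rotate_left(1, 4, k=3)): [A, B, D, C, E, F]
After 13 (swap(3, 2)): [A, B, C, D, E, F]
After 14 (rotate_left(3, 5, k=2)): [A, B, C, F, D, E]
After 15 (swap(1, 2)): [A, C, B, F, D, E]

Answer: [A, C, B, F, D, E]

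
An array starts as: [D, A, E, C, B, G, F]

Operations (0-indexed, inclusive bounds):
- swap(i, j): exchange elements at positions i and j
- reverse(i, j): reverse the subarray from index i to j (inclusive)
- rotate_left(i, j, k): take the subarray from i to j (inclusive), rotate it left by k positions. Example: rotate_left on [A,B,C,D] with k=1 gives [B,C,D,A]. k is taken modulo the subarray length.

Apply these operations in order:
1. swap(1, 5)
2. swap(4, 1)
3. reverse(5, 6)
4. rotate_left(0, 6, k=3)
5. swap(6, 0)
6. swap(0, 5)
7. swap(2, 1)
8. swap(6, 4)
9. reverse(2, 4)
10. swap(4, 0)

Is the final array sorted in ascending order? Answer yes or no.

After 1 (swap(1, 5)): [D, G, E, C, B, A, F]
After 2 (swap(4, 1)): [D, B, E, C, G, A, F]
After 3 (reverse(5, 6)): [D, B, E, C, G, F, A]
After 4 (rotate_left(0, 6, k=3)): [C, G, F, A, D, B, E]
After 5 (swap(6, 0)): [E, G, F, A, D, B, C]
After 6 (swap(0, 5)): [B, G, F, A, D, E, C]
After 7 (swap(2, 1)): [B, F, G, A, D, E, C]
After 8 (swap(6, 4)): [B, F, G, A, C, E, D]
After 9 (reverse(2, 4)): [B, F, C, A, G, E, D]
After 10 (swap(4, 0)): [G, F, C, A, B, E, D]

Answer: no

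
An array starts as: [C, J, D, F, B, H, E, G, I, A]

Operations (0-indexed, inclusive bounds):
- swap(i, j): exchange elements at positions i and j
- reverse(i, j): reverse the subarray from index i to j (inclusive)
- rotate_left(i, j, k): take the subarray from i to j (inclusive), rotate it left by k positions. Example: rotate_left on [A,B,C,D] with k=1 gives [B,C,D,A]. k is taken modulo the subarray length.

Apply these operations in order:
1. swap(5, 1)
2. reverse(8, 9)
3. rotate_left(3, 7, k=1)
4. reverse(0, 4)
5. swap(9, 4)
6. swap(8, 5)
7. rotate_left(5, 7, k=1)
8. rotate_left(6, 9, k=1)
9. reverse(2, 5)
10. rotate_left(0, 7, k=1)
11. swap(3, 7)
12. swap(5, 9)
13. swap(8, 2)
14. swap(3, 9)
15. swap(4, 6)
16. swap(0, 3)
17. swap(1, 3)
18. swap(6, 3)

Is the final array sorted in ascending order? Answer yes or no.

After 1 (swap(5, 1)): [C, H, D, F, B, J, E, G, I, A]
After 2 (reverse(8, 9)): [C, H, D, F, B, J, E, G, A, I]
After 3 (rotate_left(3, 7, k=1)): [C, H, D, B, J, E, G, F, A, I]
After 4 (reverse(0, 4)): [J, B, D, H, C, E, G, F, A, I]
After 5 (swap(9, 4)): [J, B, D, H, I, E, G, F, A, C]
After 6 (swap(8, 5)): [J, B, D, H, I, A, G, F, E, C]
After 7 (rotate_left(5, 7, k=1)): [J, B, D, H, I, G, F, A, E, C]
After 8 (rotate_left(6, 9, k=1)): [J, B, D, H, I, G, A, E, C, F]
After 9 (reverse(2, 5)): [J, B, G, I, H, D, A, E, C, F]
After 10 (rotate_left(0, 7, k=1)): [B, G, I, H, D, A, E, J, C, F]
After 11 (swap(3, 7)): [B, G, I, J, D, A, E, H, C, F]
After 12 (swap(5, 9)): [B, G, I, J, D, F, E, H, C, A]
After 13 (swap(8, 2)): [B, G, C, J, D, F, E, H, I, A]
After 14 (swap(3, 9)): [B, G, C, A, D, F, E, H, I, J]
After 15 (swap(4, 6)): [B, G, C, A, E, F, D, H, I, J]
After 16 (swap(0, 3)): [A, G, C, B, E, F, D, H, I, J]
After 17 (swap(1, 3)): [A, B, C, G, E, F, D, H, I, J]
After 18 (swap(6, 3)): [A, B, C, D, E, F, G, H, I, J]

Answer: yes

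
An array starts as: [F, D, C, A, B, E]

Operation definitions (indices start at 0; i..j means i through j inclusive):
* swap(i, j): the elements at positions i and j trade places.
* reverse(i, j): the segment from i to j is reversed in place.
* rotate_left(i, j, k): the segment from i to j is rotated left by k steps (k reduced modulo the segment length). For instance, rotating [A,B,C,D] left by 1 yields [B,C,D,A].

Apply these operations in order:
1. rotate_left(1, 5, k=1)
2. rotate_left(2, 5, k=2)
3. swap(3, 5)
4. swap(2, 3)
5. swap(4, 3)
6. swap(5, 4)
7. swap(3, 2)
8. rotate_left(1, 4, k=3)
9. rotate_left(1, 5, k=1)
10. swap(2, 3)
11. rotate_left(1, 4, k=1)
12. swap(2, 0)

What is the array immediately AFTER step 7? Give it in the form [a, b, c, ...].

Answer: [F, C, A, B, D, E]

Derivation:
After 1 (rotate_left(1, 5, k=1)): [F, C, A, B, E, D]
After 2 (rotate_left(2, 5, k=2)): [F, C, E, D, A, B]
After 3 (swap(3, 5)): [F, C, E, B, A, D]
After 4 (swap(2, 3)): [F, C, B, E, A, D]
After 5 (swap(4, 3)): [F, C, B, A, E, D]
After 6 (swap(5, 4)): [F, C, B, A, D, E]
After 7 (swap(3, 2)): [F, C, A, B, D, E]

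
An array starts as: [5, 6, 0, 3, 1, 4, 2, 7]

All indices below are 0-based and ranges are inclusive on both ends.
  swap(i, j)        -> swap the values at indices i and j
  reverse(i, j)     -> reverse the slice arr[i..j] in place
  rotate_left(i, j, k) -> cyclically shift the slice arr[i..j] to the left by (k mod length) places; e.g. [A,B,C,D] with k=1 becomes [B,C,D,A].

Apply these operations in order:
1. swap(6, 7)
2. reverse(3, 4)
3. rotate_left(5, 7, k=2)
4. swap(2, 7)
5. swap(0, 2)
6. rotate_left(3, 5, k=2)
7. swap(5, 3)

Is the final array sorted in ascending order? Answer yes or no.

After 1 (swap(6, 7)): [5, 6, 0, 3, 1, 4, 7, 2]
After 2 (reverse(3, 4)): [5, 6, 0, 1, 3, 4, 7, 2]
After 3 (rotate_left(5, 7, k=2)): [5, 6, 0, 1, 3, 2, 4, 7]
After 4 (swap(2, 7)): [5, 6, 7, 1, 3, 2, 4, 0]
After 5 (swap(0, 2)): [7, 6, 5, 1, 3, 2, 4, 0]
After 6 (rotate_left(3, 5, k=2)): [7, 6, 5, 2, 1, 3, 4, 0]
After 7 (swap(5, 3)): [7, 6, 5, 3, 1, 2, 4, 0]

Answer: no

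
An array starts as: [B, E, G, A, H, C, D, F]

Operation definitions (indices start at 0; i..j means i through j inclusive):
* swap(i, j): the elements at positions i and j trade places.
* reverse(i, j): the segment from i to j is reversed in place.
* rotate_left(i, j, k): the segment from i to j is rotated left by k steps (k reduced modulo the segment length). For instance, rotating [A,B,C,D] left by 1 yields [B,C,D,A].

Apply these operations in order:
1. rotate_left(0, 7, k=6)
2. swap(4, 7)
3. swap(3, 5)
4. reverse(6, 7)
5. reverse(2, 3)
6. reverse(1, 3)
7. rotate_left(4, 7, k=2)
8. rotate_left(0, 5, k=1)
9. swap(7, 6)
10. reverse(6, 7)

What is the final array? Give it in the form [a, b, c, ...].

Answer: [B, A, F, G, H, D, C, E]

Derivation:
After 1 (rotate_left(0, 7, k=6)): [D, F, B, E, G, A, H, C]
After 2 (swap(4, 7)): [D, F, B, E, C, A, H, G]
After 3 (swap(3, 5)): [D, F, B, A, C, E, H, G]
After 4 (reverse(6, 7)): [D, F, B, A, C, E, G, H]
After 5 (reverse(2, 3)): [D, F, A, B, C, E, G, H]
After 6 (reverse(1, 3)): [D, B, A, F, C, E, G, H]
After 7 (rotate_left(4, 7, k=2)): [D, B, A, F, G, H, C, E]
After 8 (rotate_left(0, 5, k=1)): [B, A, F, G, H, D, C, E]
After 9 (swap(7, 6)): [B, A, F, G, H, D, E, C]
After 10 (reverse(6, 7)): [B, A, F, G, H, D, C, E]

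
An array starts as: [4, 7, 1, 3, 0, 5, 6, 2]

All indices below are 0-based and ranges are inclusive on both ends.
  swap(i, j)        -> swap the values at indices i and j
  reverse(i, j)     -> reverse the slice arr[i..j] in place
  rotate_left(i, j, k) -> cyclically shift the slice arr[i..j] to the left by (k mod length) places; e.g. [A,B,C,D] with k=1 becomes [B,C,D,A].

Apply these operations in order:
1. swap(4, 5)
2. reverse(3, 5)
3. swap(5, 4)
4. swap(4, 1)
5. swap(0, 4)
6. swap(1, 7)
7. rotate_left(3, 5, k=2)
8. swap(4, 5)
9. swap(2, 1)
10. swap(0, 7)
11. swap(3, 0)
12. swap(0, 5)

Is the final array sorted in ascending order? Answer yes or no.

Answer: yes

Derivation:
After 1 (swap(4, 5)): [4, 7, 1, 3, 5, 0, 6, 2]
After 2 (reverse(3, 5)): [4, 7, 1, 0, 5, 3, 6, 2]
After 3 (swap(5, 4)): [4, 7, 1, 0, 3, 5, 6, 2]
After 4 (swap(4, 1)): [4, 3, 1, 0, 7, 5, 6, 2]
After 5 (swap(0, 4)): [7, 3, 1, 0, 4, 5, 6, 2]
After 6 (swap(1, 7)): [7, 2, 1, 0, 4, 5, 6, 3]
After 7 (rotate_left(3, 5, k=2)): [7, 2, 1, 5, 0, 4, 6, 3]
After 8 (swap(4, 5)): [7, 2, 1, 5, 4, 0, 6, 3]
After 9 (swap(2, 1)): [7, 1, 2, 5, 4, 0, 6, 3]
After 10 (swap(0, 7)): [3, 1, 2, 5, 4, 0, 6, 7]
After 11 (swap(3, 0)): [5, 1, 2, 3, 4, 0, 6, 7]
After 12 (swap(0, 5)): [0, 1, 2, 3, 4, 5, 6, 7]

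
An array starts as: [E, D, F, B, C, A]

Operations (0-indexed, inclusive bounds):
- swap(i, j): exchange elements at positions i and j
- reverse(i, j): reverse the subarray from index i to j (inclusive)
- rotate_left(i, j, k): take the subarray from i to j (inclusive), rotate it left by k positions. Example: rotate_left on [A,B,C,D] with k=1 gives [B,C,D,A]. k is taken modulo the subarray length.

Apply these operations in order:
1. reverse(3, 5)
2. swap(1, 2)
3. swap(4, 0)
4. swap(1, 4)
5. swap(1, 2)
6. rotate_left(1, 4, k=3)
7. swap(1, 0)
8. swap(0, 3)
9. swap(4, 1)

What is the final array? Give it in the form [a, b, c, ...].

Answer: [E, A, D, F, C, B]

Derivation:
After 1 (reverse(3, 5)): [E, D, F, A, C, B]
After 2 (swap(1, 2)): [E, F, D, A, C, B]
After 3 (swap(4, 0)): [C, F, D, A, E, B]
After 4 (swap(1, 4)): [C, E, D, A, F, B]
After 5 (swap(1, 2)): [C, D, E, A, F, B]
After 6 (rotate_left(1, 4, k=3)): [C, F, D, E, A, B]
After 7 (swap(1, 0)): [F, C, D, E, A, B]
After 8 (swap(0, 3)): [E, C, D, F, A, B]
After 9 (swap(4, 1)): [E, A, D, F, C, B]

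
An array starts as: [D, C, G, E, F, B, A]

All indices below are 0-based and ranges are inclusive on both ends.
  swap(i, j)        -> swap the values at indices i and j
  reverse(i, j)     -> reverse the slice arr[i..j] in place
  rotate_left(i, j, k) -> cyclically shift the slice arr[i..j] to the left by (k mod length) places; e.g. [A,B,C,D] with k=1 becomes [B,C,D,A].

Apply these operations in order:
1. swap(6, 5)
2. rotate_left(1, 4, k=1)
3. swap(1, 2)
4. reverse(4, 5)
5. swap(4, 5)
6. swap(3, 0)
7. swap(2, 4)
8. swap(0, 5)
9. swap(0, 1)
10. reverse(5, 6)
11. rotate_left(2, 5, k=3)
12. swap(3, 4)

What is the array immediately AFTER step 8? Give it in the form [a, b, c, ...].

After 1 (swap(6, 5)): [D, C, G, E, F, A, B]
After 2 (rotate_left(1, 4, k=1)): [D, G, E, F, C, A, B]
After 3 (swap(1, 2)): [D, E, G, F, C, A, B]
After 4 (reverse(4, 5)): [D, E, G, F, A, C, B]
After 5 (swap(4, 5)): [D, E, G, F, C, A, B]
After 6 (swap(3, 0)): [F, E, G, D, C, A, B]
After 7 (swap(2, 4)): [F, E, C, D, G, A, B]
After 8 (swap(0, 5)): [A, E, C, D, G, F, B]

Answer: [A, E, C, D, G, F, B]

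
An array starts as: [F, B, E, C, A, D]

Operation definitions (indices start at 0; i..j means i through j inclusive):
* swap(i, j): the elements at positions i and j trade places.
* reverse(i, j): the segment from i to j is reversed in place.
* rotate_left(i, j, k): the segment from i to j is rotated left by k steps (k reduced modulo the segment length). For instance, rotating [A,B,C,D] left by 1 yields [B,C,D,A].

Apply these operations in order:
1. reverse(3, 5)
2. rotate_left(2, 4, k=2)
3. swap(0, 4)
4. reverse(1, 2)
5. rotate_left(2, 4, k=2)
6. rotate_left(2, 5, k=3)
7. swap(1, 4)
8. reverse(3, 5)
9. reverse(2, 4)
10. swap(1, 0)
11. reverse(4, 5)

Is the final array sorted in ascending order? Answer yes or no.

Answer: no

Derivation:
After 1 (reverse(3, 5)): [F, B, E, D, A, C]
After 2 (rotate_left(2, 4, k=2)): [F, B, A, E, D, C]
After 3 (swap(0, 4)): [D, B, A, E, F, C]
After 4 (reverse(1, 2)): [D, A, B, E, F, C]
After 5 (rotate_left(2, 4, k=2)): [D, A, F, B, E, C]
After 6 (rotate_left(2, 5, k=3)): [D, A, C, F, B, E]
After 7 (swap(1, 4)): [D, B, C, F, A, E]
After 8 (reverse(3, 5)): [D, B, C, E, A, F]
After 9 (reverse(2, 4)): [D, B, A, E, C, F]
After 10 (swap(1, 0)): [B, D, A, E, C, F]
After 11 (reverse(4, 5)): [B, D, A, E, F, C]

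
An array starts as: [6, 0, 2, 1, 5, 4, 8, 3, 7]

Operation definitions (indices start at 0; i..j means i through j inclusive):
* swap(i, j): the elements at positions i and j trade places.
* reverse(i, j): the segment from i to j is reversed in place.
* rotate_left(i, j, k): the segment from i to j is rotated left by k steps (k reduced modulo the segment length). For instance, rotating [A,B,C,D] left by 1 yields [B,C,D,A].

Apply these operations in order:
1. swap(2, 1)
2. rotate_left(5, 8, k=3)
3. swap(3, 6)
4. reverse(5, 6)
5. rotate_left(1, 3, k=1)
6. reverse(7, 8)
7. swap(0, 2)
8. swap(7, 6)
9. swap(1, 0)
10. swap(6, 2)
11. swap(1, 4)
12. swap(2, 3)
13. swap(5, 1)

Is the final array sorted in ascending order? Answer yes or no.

Answer: yes

Derivation:
After 1 (swap(2, 1)): [6, 2, 0, 1, 5, 4, 8, 3, 7]
After 2 (rotate_left(5, 8, k=3)): [6, 2, 0, 1, 5, 7, 4, 8, 3]
After 3 (swap(3, 6)): [6, 2, 0, 4, 5, 7, 1, 8, 3]
After 4 (reverse(5, 6)): [6, 2, 0, 4, 5, 1, 7, 8, 3]
After 5 (rotate_left(1, 3, k=1)): [6, 0, 4, 2, 5, 1, 7, 8, 3]
After 6 (reverse(7, 8)): [6, 0, 4, 2, 5, 1, 7, 3, 8]
After 7 (swap(0, 2)): [4, 0, 6, 2, 5, 1, 7, 3, 8]
After 8 (swap(7, 6)): [4, 0, 6, 2, 5, 1, 3, 7, 8]
After 9 (swap(1, 0)): [0, 4, 6, 2, 5, 1, 3, 7, 8]
After 10 (swap(6, 2)): [0, 4, 3, 2, 5, 1, 6, 7, 8]
After 11 (swap(1, 4)): [0, 5, 3, 2, 4, 1, 6, 7, 8]
After 12 (swap(2, 3)): [0, 5, 2, 3, 4, 1, 6, 7, 8]
After 13 (swap(5, 1)): [0, 1, 2, 3, 4, 5, 6, 7, 8]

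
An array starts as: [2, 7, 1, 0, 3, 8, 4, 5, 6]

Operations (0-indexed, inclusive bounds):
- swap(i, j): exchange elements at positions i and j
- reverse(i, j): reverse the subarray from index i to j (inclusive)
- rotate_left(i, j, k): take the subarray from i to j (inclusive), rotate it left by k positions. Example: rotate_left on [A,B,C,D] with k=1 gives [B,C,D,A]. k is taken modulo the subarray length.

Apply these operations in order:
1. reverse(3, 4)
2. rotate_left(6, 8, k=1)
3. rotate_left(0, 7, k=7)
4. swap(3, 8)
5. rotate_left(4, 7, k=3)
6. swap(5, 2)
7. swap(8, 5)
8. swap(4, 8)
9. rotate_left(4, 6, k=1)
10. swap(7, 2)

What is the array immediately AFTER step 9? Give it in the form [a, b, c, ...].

After 1 (reverse(3, 4)): [2, 7, 1, 3, 0, 8, 4, 5, 6]
After 2 (rotate_left(6, 8, k=1)): [2, 7, 1, 3, 0, 8, 5, 6, 4]
After 3 (rotate_left(0, 7, k=7)): [6, 2, 7, 1, 3, 0, 8, 5, 4]
After 4 (swap(3, 8)): [6, 2, 7, 4, 3, 0, 8, 5, 1]
After 5 (rotate_left(4, 7, k=3)): [6, 2, 7, 4, 5, 3, 0, 8, 1]
After 6 (swap(5, 2)): [6, 2, 3, 4, 5, 7, 0, 8, 1]
After 7 (swap(8, 5)): [6, 2, 3, 4, 5, 1, 0, 8, 7]
After 8 (swap(4, 8)): [6, 2, 3, 4, 7, 1, 0, 8, 5]
After 9 (rotate_left(4, 6, k=1)): [6, 2, 3, 4, 1, 0, 7, 8, 5]

Answer: [6, 2, 3, 4, 1, 0, 7, 8, 5]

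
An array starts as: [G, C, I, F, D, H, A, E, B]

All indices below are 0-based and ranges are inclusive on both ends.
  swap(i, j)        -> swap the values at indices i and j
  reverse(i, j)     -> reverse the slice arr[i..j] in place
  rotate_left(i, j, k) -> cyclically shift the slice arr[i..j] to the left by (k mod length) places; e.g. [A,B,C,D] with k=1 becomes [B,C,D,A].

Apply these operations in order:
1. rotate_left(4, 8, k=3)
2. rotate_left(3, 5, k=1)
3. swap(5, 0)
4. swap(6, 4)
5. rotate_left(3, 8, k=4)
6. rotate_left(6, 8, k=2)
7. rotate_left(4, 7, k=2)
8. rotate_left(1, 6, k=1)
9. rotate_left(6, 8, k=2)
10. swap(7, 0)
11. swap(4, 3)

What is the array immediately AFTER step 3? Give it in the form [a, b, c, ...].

Answer: [F, C, I, E, B, G, D, H, A]

Derivation:
After 1 (rotate_left(4, 8, k=3)): [G, C, I, F, E, B, D, H, A]
After 2 (rotate_left(3, 5, k=1)): [G, C, I, E, B, F, D, H, A]
After 3 (swap(5, 0)): [F, C, I, E, B, G, D, H, A]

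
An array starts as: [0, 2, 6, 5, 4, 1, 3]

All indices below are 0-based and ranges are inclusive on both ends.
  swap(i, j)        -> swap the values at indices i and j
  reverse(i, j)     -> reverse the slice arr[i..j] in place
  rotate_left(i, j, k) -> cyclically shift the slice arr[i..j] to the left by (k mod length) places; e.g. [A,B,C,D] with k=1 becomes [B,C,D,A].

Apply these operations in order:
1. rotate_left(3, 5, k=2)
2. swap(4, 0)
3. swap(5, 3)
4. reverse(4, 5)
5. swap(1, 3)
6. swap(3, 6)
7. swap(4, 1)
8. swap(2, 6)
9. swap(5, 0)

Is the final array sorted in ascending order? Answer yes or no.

Answer: yes

Derivation:
After 1 (rotate_left(3, 5, k=2)): [0, 2, 6, 1, 5, 4, 3]
After 2 (swap(4, 0)): [5, 2, 6, 1, 0, 4, 3]
After 3 (swap(5, 3)): [5, 2, 6, 4, 0, 1, 3]
After 4 (reverse(4, 5)): [5, 2, 6, 4, 1, 0, 3]
After 5 (swap(1, 3)): [5, 4, 6, 2, 1, 0, 3]
After 6 (swap(3, 6)): [5, 4, 6, 3, 1, 0, 2]
After 7 (swap(4, 1)): [5, 1, 6, 3, 4, 0, 2]
After 8 (swap(2, 6)): [5, 1, 2, 3, 4, 0, 6]
After 9 (swap(5, 0)): [0, 1, 2, 3, 4, 5, 6]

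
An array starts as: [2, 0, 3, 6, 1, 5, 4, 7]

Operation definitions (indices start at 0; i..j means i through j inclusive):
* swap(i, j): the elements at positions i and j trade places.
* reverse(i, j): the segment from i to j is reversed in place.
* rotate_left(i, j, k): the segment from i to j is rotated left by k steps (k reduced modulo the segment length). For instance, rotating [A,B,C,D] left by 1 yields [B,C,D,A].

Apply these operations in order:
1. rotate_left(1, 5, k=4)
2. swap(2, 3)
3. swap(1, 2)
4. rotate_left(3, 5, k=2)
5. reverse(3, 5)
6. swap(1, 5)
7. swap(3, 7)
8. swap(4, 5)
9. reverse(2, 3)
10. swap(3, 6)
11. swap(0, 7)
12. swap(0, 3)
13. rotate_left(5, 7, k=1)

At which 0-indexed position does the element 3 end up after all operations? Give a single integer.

Answer: 4

Derivation:
After 1 (rotate_left(1, 5, k=4)): [2, 5, 0, 3, 6, 1, 4, 7]
After 2 (swap(2, 3)): [2, 5, 3, 0, 6, 1, 4, 7]
After 3 (swap(1, 2)): [2, 3, 5, 0, 6, 1, 4, 7]
After 4 (rotate_left(3, 5, k=2)): [2, 3, 5, 1, 0, 6, 4, 7]
After 5 (reverse(3, 5)): [2, 3, 5, 6, 0, 1, 4, 7]
After 6 (swap(1, 5)): [2, 1, 5, 6, 0, 3, 4, 7]
After 7 (swap(3, 7)): [2, 1, 5, 7, 0, 3, 4, 6]
After 8 (swap(4, 5)): [2, 1, 5, 7, 3, 0, 4, 6]
After 9 (reverse(2, 3)): [2, 1, 7, 5, 3, 0, 4, 6]
After 10 (swap(3, 6)): [2, 1, 7, 4, 3, 0, 5, 6]
After 11 (swap(0, 7)): [6, 1, 7, 4, 3, 0, 5, 2]
After 12 (swap(0, 3)): [4, 1, 7, 6, 3, 0, 5, 2]
After 13 (rotate_left(5, 7, k=1)): [4, 1, 7, 6, 3, 5, 2, 0]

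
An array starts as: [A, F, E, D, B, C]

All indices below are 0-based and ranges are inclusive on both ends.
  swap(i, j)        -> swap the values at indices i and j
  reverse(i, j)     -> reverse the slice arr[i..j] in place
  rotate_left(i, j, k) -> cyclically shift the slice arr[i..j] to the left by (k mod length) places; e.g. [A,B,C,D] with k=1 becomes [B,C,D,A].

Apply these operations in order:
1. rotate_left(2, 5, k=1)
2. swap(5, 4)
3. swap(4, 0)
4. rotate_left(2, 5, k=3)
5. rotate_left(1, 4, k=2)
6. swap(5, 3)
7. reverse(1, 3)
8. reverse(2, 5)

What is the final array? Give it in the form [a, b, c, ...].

Answer: [E, A, F, C, D, B]

Derivation:
After 1 (rotate_left(2, 5, k=1)): [A, F, D, B, C, E]
After 2 (swap(5, 4)): [A, F, D, B, E, C]
After 3 (swap(4, 0)): [E, F, D, B, A, C]
After 4 (rotate_left(2, 5, k=3)): [E, F, C, D, B, A]
After 5 (rotate_left(1, 4, k=2)): [E, D, B, F, C, A]
After 6 (swap(5, 3)): [E, D, B, A, C, F]
After 7 (reverse(1, 3)): [E, A, B, D, C, F]
After 8 (reverse(2, 5)): [E, A, F, C, D, B]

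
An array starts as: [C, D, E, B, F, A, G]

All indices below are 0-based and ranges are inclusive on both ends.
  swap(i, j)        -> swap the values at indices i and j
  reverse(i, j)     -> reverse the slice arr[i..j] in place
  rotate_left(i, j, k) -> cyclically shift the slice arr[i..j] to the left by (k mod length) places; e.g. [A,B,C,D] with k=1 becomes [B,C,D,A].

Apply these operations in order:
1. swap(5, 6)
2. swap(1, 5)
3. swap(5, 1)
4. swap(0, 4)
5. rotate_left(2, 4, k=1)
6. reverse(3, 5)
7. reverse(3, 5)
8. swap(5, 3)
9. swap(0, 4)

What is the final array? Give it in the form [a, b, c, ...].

After 1 (swap(5, 6)): [C, D, E, B, F, G, A]
After 2 (swap(1, 5)): [C, G, E, B, F, D, A]
After 3 (swap(5, 1)): [C, D, E, B, F, G, A]
After 4 (swap(0, 4)): [F, D, E, B, C, G, A]
After 5 (rotate_left(2, 4, k=1)): [F, D, B, C, E, G, A]
After 6 (reverse(3, 5)): [F, D, B, G, E, C, A]
After 7 (reverse(3, 5)): [F, D, B, C, E, G, A]
After 8 (swap(5, 3)): [F, D, B, G, E, C, A]
After 9 (swap(0, 4)): [E, D, B, G, F, C, A]

Answer: [E, D, B, G, F, C, A]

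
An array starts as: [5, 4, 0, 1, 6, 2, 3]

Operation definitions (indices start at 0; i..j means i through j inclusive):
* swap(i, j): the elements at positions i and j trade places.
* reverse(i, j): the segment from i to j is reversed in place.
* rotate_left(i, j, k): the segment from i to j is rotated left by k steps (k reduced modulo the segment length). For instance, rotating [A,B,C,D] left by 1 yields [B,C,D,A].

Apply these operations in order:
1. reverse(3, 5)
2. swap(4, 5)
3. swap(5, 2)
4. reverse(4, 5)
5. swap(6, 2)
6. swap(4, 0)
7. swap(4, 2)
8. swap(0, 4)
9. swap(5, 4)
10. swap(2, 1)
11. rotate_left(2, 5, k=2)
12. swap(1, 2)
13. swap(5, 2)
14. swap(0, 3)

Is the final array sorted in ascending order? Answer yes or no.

After 1 (reverse(3, 5)): [5, 4, 0, 2, 6, 1, 3]
After 2 (swap(4, 5)): [5, 4, 0, 2, 1, 6, 3]
After 3 (swap(5, 2)): [5, 4, 6, 2, 1, 0, 3]
After 4 (reverse(4, 5)): [5, 4, 6, 2, 0, 1, 3]
After 5 (swap(6, 2)): [5, 4, 3, 2, 0, 1, 6]
After 6 (swap(4, 0)): [0, 4, 3, 2, 5, 1, 6]
After 7 (swap(4, 2)): [0, 4, 5, 2, 3, 1, 6]
After 8 (swap(0, 4)): [3, 4, 5, 2, 0, 1, 6]
After 9 (swap(5, 4)): [3, 4, 5, 2, 1, 0, 6]
After 10 (swap(2, 1)): [3, 5, 4, 2, 1, 0, 6]
After 11 (rotate_left(2, 5, k=2)): [3, 5, 1, 0, 4, 2, 6]
After 12 (swap(1, 2)): [3, 1, 5, 0, 4, 2, 6]
After 13 (swap(5, 2)): [3, 1, 2, 0, 4, 5, 6]
After 14 (swap(0, 3)): [0, 1, 2, 3, 4, 5, 6]

Answer: yes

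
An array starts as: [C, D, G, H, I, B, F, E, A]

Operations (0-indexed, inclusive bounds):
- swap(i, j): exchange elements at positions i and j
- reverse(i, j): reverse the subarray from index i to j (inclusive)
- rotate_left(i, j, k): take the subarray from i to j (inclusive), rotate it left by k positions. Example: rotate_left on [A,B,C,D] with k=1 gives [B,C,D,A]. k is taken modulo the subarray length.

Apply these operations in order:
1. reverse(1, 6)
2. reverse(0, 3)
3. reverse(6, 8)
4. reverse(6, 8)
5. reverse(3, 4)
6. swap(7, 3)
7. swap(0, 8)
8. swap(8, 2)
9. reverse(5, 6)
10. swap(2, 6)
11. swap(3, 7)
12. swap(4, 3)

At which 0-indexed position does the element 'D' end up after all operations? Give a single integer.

Answer: 5

Derivation:
After 1 (reverse(1, 6)): [C, F, B, I, H, G, D, E, A]
After 2 (reverse(0, 3)): [I, B, F, C, H, G, D, E, A]
After 3 (reverse(6, 8)): [I, B, F, C, H, G, A, E, D]
After 4 (reverse(6, 8)): [I, B, F, C, H, G, D, E, A]
After 5 (reverse(3, 4)): [I, B, F, H, C, G, D, E, A]
After 6 (swap(7, 3)): [I, B, F, E, C, G, D, H, A]
After 7 (swap(0, 8)): [A, B, F, E, C, G, D, H, I]
After 8 (swap(8, 2)): [A, B, I, E, C, G, D, H, F]
After 9 (reverse(5, 6)): [A, B, I, E, C, D, G, H, F]
After 10 (swap(2, 6)): [A, B, G, E, C, D, I, H, F]
After 11 (swap(3, 7)): [A, B, G, H, C, D, I, E, F]
After 12 (swap(4, 3)): [A, B, G, C, H, D, I, E, F]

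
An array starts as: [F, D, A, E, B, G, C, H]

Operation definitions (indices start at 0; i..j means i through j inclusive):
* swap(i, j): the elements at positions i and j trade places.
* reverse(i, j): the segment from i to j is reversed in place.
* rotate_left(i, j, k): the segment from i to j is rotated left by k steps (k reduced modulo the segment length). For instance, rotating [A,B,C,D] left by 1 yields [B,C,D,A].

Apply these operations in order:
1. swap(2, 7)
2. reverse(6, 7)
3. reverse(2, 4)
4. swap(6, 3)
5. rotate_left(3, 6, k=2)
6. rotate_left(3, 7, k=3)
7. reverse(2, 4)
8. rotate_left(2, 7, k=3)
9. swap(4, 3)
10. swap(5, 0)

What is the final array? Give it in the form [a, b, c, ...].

After 1 (swap(2, 7)): [F, D, H, E, B, G, C, A]
After 2 (reverse(6, 7)): [F, D, H, E, B, G, A, C]
After 3 (reverse(2, 4)): [F, D, B, E, H, G, A, C]
After 4 (swap(6, 3)): [F, D, B, A, H, G, E, C]
After 5 (rotate_left(3, 6, k=2)): [F, D, B, G, E, A, H, C]
After 6 (rotate_left(3, 7, k=3)): [F, D, B, H, C, G, E, A]
After 7 (reverse(2, 4)): [F, D, C, H, B, G, E, A]
After 8 (rotate_left(2, 7, k=3)): [F, D, G, E, A, C, H, B]
After 9 (swap(4, 3)): [F, D, G, A, E, C, H, B]
After 10 (swap(5, 0)): [C, D, G, A, E, F, H, B]

Answer: [C, D, G, A, E, F, H, B]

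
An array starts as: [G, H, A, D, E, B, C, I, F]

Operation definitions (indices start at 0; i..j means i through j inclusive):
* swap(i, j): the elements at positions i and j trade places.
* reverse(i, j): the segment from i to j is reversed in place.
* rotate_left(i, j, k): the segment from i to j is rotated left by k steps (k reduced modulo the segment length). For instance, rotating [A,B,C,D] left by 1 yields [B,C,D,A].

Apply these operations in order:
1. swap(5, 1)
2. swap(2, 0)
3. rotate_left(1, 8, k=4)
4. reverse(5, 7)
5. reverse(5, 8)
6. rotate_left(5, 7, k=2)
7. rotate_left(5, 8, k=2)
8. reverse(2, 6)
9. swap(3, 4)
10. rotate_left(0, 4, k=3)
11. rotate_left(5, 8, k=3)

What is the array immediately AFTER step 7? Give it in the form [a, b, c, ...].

Answer: [A, H, C, I, F, B, D, G, E]

Derivation:
After 1 (swap(5, 1)): [G, B, A, D, E, H, C, I, F]
After 2 (swap(2, 0)): [A, B, G, D, E, H, C, I, F]
After 3 (rotate_left(1, 8, k=4)): [A, H, C, I, F, B, G, D, E]
After 4 (reverse(5, 7)): [A, H, C, I, F, D, G, B, E]
After 5 (reverse(5, 8)): [A, H, C, I, F, E, B, G, D]
After 6 (rotate_left(5, 7, k=2)): [A, H, C, I, F, G, E, B, D]
After 7 (rotate_left(5, 8, k=2)): [A, H, C, I, F, B, D, G, E]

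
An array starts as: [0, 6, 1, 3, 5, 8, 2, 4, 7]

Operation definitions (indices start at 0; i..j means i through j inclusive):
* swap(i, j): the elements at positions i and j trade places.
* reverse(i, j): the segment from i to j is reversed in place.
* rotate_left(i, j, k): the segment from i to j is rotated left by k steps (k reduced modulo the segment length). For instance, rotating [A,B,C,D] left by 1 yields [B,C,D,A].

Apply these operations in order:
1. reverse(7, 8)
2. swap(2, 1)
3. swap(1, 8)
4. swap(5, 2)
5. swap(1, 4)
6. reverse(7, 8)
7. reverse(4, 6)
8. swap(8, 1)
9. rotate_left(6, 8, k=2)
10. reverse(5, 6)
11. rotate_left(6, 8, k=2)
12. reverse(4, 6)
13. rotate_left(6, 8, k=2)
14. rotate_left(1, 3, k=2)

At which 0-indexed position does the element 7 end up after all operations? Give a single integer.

Answer: 2

Derivation:
After 1 (reverse(7, 8)): [0, 6, 1, 3, 5, 8, 2, 7, 4]
After 2 (swap(2, 1)): [0, 1, 6, 3, 5, 8, 2, 7, 4]
After 3 (swap(1, 8)): [0, 4, 6, 3, 5, 8, 2, 7, 1]
After 4 (swap(5, 2)): [0, 4, 8, 3, 5, 6, 2, 7, 1]
After 5 (swap(1, 4)): [0, 5, 8, 3, 4, 6, 2, 7, 1]
After 6 (reverse(7, 8)): [0, 5, 8, 3, 4, 6, 2, 1, 7]
After 7 (reverse(4, 6)): [0, 5, 8, 3, 2, 6, 4, 1, 7]
After 8 (swap(8, 1)): [0, 7, 8, 3, 2, 6, 4, 1, 5]
After 9 (rotate_left(6, 8, k=2)): [0, 7, 8, 3, 2, 6, 5, 4, 1]
After 10 (reverse(5, 6)): [0, 7, 8, 3, 2, 5, 6, 4, 1]
After 11 (rotate_left(6, 8, k=2)): [0, 7, 8, 3, 2, 5, 1, 6, 4]
After 12 (reverse(4, 6)): [0, 7, 8, 3, 1, 5, 2, 6, 4]
After 13 (rotate_left(6, 8, k=2)): [0, 7, 8, 3, 1, 5, 4, 2, 6]
After 14 (rotate_left(1, 3, k=2)): [0, 3, 7, 8, 1, 5, 4, 2, 6]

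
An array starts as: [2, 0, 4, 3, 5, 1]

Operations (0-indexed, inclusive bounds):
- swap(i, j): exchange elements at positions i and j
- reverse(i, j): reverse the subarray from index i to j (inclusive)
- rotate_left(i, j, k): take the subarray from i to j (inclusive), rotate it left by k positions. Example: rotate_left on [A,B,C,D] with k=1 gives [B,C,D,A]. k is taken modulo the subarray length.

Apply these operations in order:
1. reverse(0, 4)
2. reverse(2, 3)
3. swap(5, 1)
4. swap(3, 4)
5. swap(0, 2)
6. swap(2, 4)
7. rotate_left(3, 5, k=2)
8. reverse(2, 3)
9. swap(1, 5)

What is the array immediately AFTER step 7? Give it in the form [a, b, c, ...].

After 1 (reverse(0, 4)): [5, 3, 4, 0, 2, 1]
After 2 (reverse(2, 3)): [5, 3, 0, 4, 2, 1]
After 3 (swap(5, 1)): [5, 1, 0, 4, 2, 3]
After 4 (swap(3, 4)): [5, 1, 0, 2, 4, 3]
After 5 (swap(0, 2)): [0, 1, 5, 2, 4, 3]
After 6 (swap(2, 4)): [0, 1, 4, 2, 5, 3]
After 7 (rotate_left(3, 5, k=2)): [0, 1, 4, 3, 2, 5]

Answer: [0, 1, 4, 3, 2, 5]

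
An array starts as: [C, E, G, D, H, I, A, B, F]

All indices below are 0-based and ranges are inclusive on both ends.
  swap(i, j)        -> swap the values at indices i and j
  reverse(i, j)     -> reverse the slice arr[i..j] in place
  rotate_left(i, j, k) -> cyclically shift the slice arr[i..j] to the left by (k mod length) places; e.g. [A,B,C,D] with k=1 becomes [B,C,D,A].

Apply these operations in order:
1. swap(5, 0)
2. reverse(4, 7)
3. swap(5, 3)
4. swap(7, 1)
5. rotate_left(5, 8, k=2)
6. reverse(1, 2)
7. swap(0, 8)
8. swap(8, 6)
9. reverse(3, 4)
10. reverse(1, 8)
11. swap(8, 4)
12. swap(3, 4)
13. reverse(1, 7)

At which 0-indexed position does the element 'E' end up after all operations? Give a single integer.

After 1 (swap(5, 0)): [I, E, G, D, H, C, A, B, F]
After 2 (reverse(4, 7)): [I, E, G, D, B, A, C, H, F]
After 3 (swap(5, 3)): [I, E, G, A, B, D, C, H, F]
After 4 (swap(7, 1)): [I, H, G, A, B, D, C, E, F]
After 5 (rotate_left(5, 8, k=2)): [I, H, G, A, B, E, F, D, C]
After 6 (reverse(1, 2)): [I, G, H, A, B, E, F, D, C]
After 7 (swap(0, 8)): [C, G, H, A, B, E, F, D, I]
After 8 (swap(8, 6)): [C, G, H, A, B, E, I, D, F]
After 9 (reverse(3, 4)): [C, G, H, B, A, E, I, D, F]
After 10 (reverse(1, 8)): [C, F, D, I, E, A, B, H, G]
After 11 (swap(8, 4)): [C, F, D, I, G, A, B, H, E]
After 12 (swap(3, 4)): [C, F, D, G, I, A, B, H, E]
After 13 (reverse(1, 7)): [C, H, B, A, I, G, D, F, E]

Answer: 8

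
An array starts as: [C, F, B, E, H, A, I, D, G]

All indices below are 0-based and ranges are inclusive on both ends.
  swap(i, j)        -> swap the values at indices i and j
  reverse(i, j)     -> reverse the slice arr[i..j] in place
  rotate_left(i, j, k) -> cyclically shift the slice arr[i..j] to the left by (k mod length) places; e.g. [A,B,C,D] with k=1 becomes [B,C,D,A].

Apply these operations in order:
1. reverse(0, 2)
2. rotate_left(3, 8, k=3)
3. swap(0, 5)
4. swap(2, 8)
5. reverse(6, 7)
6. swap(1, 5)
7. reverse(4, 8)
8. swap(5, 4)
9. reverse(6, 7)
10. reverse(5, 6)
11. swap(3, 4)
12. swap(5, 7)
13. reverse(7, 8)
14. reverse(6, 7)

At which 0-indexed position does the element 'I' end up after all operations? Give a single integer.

Answer: 4

Derivation:
After 1 (reverse(0, 2)): [B, F, C, E, H, A, I, D, G]
After 2 (rotate_left(3, 8, k=3)): [B, F, C, I, D, G, E, H, A]
After 3 (swap(0, 5)): [G, F, C, I, D, B, E, H, A]
After 4 (swap(2, 8)): [G, F, A, I, D, B, E, H, C]
After 5 (reverse(6, 7)): [G, F, A, I, D, B, H, E, C]
After 6 (swap(1, 5)): [G, B, A, I, D, F, H, E, C]
After 7 (reverse(4, 8)): [G, B, A, I, C, E, H, F, D]
After 8 (swap(5, 4)): [G, B, A, I, E, C, H, F, D]
After 9 (reverse(6, 7)): [G, B, A, I, E, C, F, H, D]
After 10 (reverse(5, 6)): [G, B, A, I, E, F, C, H, D]
After 11 (swap(3, 4)): [G, B, A, E, I, F, C, H, D]
After 12 (swap(5, 7)): [G, B, A, E, I, H, C, F, D]
After 13 (reverse(7, 8)): [G, B, A, E, I, H, C, D, F]
After 14 (reverse(6, 7)): [G, B, A, E, I, H, D, C, F]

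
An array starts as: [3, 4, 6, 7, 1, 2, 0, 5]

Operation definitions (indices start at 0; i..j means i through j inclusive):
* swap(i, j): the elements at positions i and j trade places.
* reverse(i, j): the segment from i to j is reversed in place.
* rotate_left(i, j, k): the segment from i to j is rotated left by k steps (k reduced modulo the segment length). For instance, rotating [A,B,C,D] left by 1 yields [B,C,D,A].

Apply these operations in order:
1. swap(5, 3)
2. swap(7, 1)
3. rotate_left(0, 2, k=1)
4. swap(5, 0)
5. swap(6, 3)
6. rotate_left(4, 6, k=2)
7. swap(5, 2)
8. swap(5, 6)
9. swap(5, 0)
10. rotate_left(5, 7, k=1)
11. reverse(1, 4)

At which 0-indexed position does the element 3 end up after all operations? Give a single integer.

After 1 (swap(5, 3)): [3, 4, 6, 2, 1, 7, 0, 5]
After 2 (swap(7, 1)): [3, 5, 6, 2, 1, 7, 0, 4]
After 3 (rotate_left(0, 2, k=1)): [5, 6, 3, 2, 1, 7, 0, 4]
After 4 (swap(5, 0)): [7, 6, 3, 2, 1, 5, 0, 4]
After 5 (swap(6, 3)): [7, 6, 3, 0, 1, 5, 2, 4]
After 6 (rotate_left(4, 6, k=2)): [7, 6, 3, 0, 2, 1, 5, 4]
After 7 (swap(5, 2)): [7, 6, 1, 0, 2, 3, 5, 4]
After 8 (swap(5, 6)): [7, 6, 1, 0, 2, 5, 3, 4]
After 9 (swap(5, 0)): [5, 6, 1, 0, 2, 7, 3, 4]
After 10 (rotate_left(5, 7, k=1)): [5, 6, 1, 0, 2, 3, 4, 7]
After 11 (reverse(1, 4)): [5, 2, 0, 1, 6, 3, 4, 7]

Answer: 5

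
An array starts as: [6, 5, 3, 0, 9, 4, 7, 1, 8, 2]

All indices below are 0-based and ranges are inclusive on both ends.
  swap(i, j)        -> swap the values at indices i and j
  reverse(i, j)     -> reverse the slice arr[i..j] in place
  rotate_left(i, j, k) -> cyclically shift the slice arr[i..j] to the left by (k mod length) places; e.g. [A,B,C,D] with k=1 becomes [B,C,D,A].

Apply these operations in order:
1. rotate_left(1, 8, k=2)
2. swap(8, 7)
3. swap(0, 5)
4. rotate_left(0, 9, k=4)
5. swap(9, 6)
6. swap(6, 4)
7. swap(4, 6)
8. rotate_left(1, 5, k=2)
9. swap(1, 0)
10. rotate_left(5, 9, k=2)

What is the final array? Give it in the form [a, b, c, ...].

Answer: [3, 7, 5, 2, 6, 0, 9, 1, 8, 4]

Derivation:
After 1 (rotate_left(1, 8, k=2)): [6, 0, 9, 4, 7, 1, 8, 5, 3, 2]
After 2 (swap(8, 7)): [6, 0, 9, 4, 7, 1, 8, 3, 5, 2]
After 3 (swap(0, 5)): [1, 0, 9, 4, 7, 6, 8, 3, 5, 2]
After 4 (rotate_left(0, 9, k=4)): [7, 6, 8, 3, 5, 2, 1, 0, 9, 4]
After 5 (swap(9, 6)): [7, 6, 8, 3, 5, 2, 4, 0, 9, 1]
After 6 (swap(6, 4)): [7, 6, 8, 3, 4, 2, 5, 0, 9, 1]
After 7 (swap(4, 6)): [7, 6, 8, 3, 5, 2, 4, 0, 9, 1]
After 8 (rotate_left(1, 5, k=2)): [7, 3, 5, 2, 6, 8, 4, 0, 9, 1]
After 9 (swap(1, 0)): [3, 7, 5, 2, 6, 8, 4, 0, 9, 1]
After 10 (rotate_left(5, 9, k=2)): [3, 7, 5, 2, 6, 0, 9, 1, 8, 4]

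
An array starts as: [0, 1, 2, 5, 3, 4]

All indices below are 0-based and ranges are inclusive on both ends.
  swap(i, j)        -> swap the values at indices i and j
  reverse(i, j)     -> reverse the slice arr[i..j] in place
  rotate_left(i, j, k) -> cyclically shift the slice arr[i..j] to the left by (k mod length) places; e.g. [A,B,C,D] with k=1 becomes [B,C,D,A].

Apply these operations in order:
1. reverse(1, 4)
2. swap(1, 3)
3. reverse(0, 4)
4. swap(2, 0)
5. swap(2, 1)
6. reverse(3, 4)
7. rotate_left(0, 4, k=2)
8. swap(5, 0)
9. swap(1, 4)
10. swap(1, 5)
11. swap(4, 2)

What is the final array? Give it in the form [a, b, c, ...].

Answer: [4, 3, 0, 5, 2, 1]

Derivation:
After 1 (reverse(1, 4)): [0, 3, 5, 2, 1, 4]
After 2 (swap(1, 3)): [0, 2, 5, 3, 1, 4]
After 3 (reverse(0, 4)): [1, 3, 5, 2, 0, 4]
After 4 (swap(2, 0)): [5, 3, 1, 2, 0, 4]
After 5 (swap(2, 1)): [5, 1, 3, 2, 0, 4]
After 6 (reverse(3, 4)): [5, 1, 3, 0, 2, 4]
After 7 (rotate_left(0, 4, k=2)): [3, 0, 2, 5, 1, 4]
After 8 (swap(5, 0)): [4, 0, 2, 5, 1, 3]
After 9 (swap(1, 4)): [4, 1, 2, 5, 0, 3]
After 10 (swap(1, 5)): [4, 3, 2, 5, 0, 1]
After 11 (swap(4, 2)): [4, 3, 0, 5, 2, 1]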